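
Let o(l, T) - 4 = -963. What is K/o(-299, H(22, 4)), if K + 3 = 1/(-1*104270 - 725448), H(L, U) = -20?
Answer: 2489155/795699562 ≈ 0.0031283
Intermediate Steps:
o(l, T) = -959 (o(l, T) = 4 - 963 = -959)
K = -2489155/829718 (K = -3 + 1/(-1*104270 - 725448) = -3 + 1/(-104270 - 725448) = -3 + 1/(-829718) = -3 - 1/829718 = -2489155/829718 ≈ -3.0000)
K/o(-299, H(22, 4)) = -2489155/829718/(-959) = -2489155/829718*(-1/959) = 2489155/795699562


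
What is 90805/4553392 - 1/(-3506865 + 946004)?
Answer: 232543536497/11660603990512 ≈ 0.019943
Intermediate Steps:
90805/4553392 - 1/(-3506865 + 946004) = 90805*(1/4553392) - 1/(-2560861) = 90805/4553392 - 1*(-1/2560861) = 90805/4553392 + 1/2560861 = 232543536497/11660603990512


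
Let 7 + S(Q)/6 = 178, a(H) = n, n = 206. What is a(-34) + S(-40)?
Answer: 1232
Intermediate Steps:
a(H) = 206
S(Q) = 1026 (S(Q) = -42 + 6*178 = -42 + 1068 = 1026)
a(-34) + S(-40) = 206 + 1026 = 1232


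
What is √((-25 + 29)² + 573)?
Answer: √589 ≈ 24.269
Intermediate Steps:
√((-25 + 29)² + 573) = √(4² + 573) = √(16 + 573) = √589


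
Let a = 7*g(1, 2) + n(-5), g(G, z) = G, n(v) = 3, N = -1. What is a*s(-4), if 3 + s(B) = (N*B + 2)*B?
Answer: -270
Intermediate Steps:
a = 10 (a = 7*1 + 3 = 7 + 3 = 10)
s(B) = -3 + B*(2 - B) (s(B) = -3 + (-B + 2)*B = -3 + (2 - B)*B = -3 + B*(2 - B))
a*s(-4) = 10*(-3 - 1*(-4)**2 + 2*(-4)) = 10*(-3 - 1*16 - 8) = 10*(-3 - 16 - 8) = 10*(-27) = -270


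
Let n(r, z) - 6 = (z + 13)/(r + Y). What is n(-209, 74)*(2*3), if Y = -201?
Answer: 7119/205 ≈ 34.727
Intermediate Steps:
n(r, z) = 6 + (13 + z)/(-201 + r) (n(r, z) = 6 + (z + 13)/(r - 201) = 6 + (13 + z)/(-201 + r))
n(-209, 74)*(2*3) = ((-1193 + 74 + 6*(-209))/(-201 - 209))*(2*3) = ((-1193 + 74 - 1254)/(-410))*6 = -1/410*(-2373)*6 = (2373/410)*6 = 7119/205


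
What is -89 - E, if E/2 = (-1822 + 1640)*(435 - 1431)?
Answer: -362633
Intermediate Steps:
E = 362544 (E = 2*((-1822 + 1640)*(435 - 1431)) = 2*(-182*(-996)) = 2*181272 = 362544)
-89 - E = -89 - 1*362544 = -89 - 362544 = -362633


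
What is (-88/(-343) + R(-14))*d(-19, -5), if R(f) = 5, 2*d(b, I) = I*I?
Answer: 45075/686 ≈ 65.707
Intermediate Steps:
d(b, I) = I²/2 (d(b, I) = (I*I)/2 = I²/2)
(-88/(-343) + R(-14))*d(-19, -5) = (-88/(-343) + 5)*((½)*(-5)²) = (-88*(-1/343) + 5)*((½)*25) = (88/343 + 5)*(25/2) = (1803/343)*(25/2) = 45075/686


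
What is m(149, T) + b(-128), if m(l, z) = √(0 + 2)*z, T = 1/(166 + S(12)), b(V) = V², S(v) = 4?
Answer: 16384 + √2/170 ≈ 16384.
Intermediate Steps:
T = 1/170 (T = 1/(166 + 4) = 1/170 ≈ 0.0058824)
m(l, z) = z*√2 (m(l, z) = √2*z = z*√2)
m(149, T) + b(-128) = √2/170 + (-128)² = √2/170 + 16384 = 16384 + √2/170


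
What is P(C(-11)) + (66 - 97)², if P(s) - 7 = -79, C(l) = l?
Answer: 889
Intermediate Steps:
P(s) = -72 (P(s) = 7 - 79 = -72)
P(C(-11)) + (66 - 97)² = -72 + (66 - 97)² = -72 + (-31)² = -72 + 961 = 889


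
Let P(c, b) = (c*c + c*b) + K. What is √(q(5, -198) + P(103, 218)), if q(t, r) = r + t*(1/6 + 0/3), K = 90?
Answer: √1186410/6 ≈ 181.54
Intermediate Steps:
P(c, b) = 90 + c² + b*c (P(c, b) = (c*c + c*b) + 90 = (c² + b*c) + 90 = 90 + c² + b*c)
q(t, r) = r + t/6 (q(t, r) = r + t*(1*(⅙) + 0*(⅓)) = r + t*(⅙ + 0) = r + t*(⅙) = r + t/6)
√(q(5, -198) + P(103, 218)) = √((-198 + (⅙)*5) + (90 + 103² + 218*103)) = √((-198 + ⅚) + (90 + 10609 + 22454)) = √(-1183/6 + 33153) = √(197735/6) = √1186410/6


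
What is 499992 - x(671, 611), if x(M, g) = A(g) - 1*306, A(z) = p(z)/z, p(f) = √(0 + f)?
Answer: 500298 - √611/611 ≈ 5.0030e+5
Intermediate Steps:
p(f) = √f
A(z) = z^(-½) (A(z) = √z/z = z^(-½))
x(M, g) = -306 + g^(-½) (x(M, g) = g^(-½) - 1*306 = g^(-½) - 306 = -306 + g^(-½))
499992 - x(671, 611) = 499992 - (-306 + 611^(-½)) = 499992 - (-306 + √611/611) = 499992 + (306 - √611/611) = 500298 - √611/611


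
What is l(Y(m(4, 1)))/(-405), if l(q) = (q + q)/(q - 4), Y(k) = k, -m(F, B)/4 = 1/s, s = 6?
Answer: -2/2835 ≈ -0.00070547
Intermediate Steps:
m(F, B) = -⅔ (m(F, B) = -4/6 = -4*⅙ = -⅔)
l(q) = 2*q/(-4 + q) (l(q) = (2*q)/(-4 + q) = 2*q/(-4 + q))
l(Y(m(4, 1)))/(-405) = (2*(-⅔)/(-4 - ⅔))/(-405) = (2*(-⅔)/(-14/3))*(-1/405) = (2*(-⅔)*(-3/14))*(-1/405) = (2/7)*(-1/405) = -2/2835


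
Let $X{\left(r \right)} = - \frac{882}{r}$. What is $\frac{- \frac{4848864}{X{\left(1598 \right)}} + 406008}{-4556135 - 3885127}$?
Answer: $- \frac{675548644}{620432757} \approx -1.0888$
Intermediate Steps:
$\frac{- \frac{4848864}{X{\left(1598 \right)}} + 406008}{-4556135 - 3885127} = \frac{- \frac{4848864}{\left(-882\right) \frac{1}{1598}} + 406008}{-4556135 - 3885127} = \frac{- \frac{4848864}{\left(-882\right) \frac{1}{1598}} + 406008}{-8441262} = \left(- \frac{4848864}{- \frac{441}{799}} + 406008\right) \left(- \frac{1}{8441262}\right) = \left(\left(-4848864\right) \left(- \frac{799}{441}\right) + 406008\right) \left(- \frac{1}{8441262}\right) = \left(\frac{1291414112}{147} + 406008\right) \left(- \frac{1}{8441262}\right) = \frac{1351097288}{147} \left(- \frac{1}{8441262}\right) = - \frac{675548644}{620432757}$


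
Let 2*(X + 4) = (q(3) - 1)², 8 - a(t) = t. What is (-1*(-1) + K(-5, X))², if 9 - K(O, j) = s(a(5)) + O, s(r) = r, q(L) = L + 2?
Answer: 144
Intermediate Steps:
q(L) = 2 + L
a(t) = 8 - t
X = 4 (X = -4 + ((2 + 3) - 1)²/2 = -4 + (5 - 1)²/2 = -4 + (½)*4² = -4 + (½)*16 = -4 + 8 = 4)
K(O, j) = 6 - O (K(O, j) = 9 - ((8 - 1*5) + O) = 9 - ((8 - 5) + O) = 9 - (3 + O) = 9 + (-3 - O) = 6 - O)
(-1*(-1) + K(-5, X))² = (-1*(-1) + (6 - 1*(-5)))² = (1 + (6 + 5))² = (1 + 11)² = 12² = 144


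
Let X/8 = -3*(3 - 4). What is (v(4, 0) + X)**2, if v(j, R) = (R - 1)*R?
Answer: 576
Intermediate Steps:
X = 24 (X = 8*(-3*(3 - 4)) = 8*(-3*(-1)) = 8*3 = 24)
v(j, R) = R*(-1 + R) (v(j, R) = (-1 + R)*R = R*(-1 + R))
(v(4, 0) + X)**2 = (0*(-1 + 0) + 24)**2 = (0*(-1) + 24)**2 = (0 + 24)**2 = 24**2 = 576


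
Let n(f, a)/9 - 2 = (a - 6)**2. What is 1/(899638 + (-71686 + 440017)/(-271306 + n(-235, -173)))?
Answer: 17081/15367085009 ≈ 1.1115e-6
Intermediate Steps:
n(f, a) = 18 + 9*(-6 + a)**2 (n(f, a) = 18 + 9*(a - 6)**2 = 18 + 9*(-6 + a)**2)
1/(899638 + (-71686 + 440017)/(-271306 + n(-235, -173))) = 1/(899638 + (-71686 + 440017)/(-271306 + (18 + 9*(-6 - 173)**2))) = 1/(899638 + 368331/(-271306 + (18 + 9*(-179)**2))) = 1/(899638 + 368331/(-271306 + (18 + 9*32041))) = 1/(899638 + 368331/(-271306 + (18 + 288369))) = 1/(899638 + 368331/(-271306 + 288387)) = 1/(899638 + 368331/17081) = 1/(15367085009/17081) = 17081/15367085009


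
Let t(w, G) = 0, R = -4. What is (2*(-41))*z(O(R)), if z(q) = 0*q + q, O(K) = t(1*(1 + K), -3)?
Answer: 0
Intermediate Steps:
O(K) = 0
z(q) = q (z(q) = 0 + q = q)
(2*(-41))*z(O(R)) = (2*(-41))*0 = -82*0 = 0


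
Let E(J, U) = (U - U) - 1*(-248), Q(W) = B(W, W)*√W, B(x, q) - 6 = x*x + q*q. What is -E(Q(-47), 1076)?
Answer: -248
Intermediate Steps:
B(x, q) = 6 + q² + x² (B(x, q) = 6 + (x*x + q*q) = 6 + (x² + q²) = 6 + (q² + x²) = 6 + q² + x²)
Q(W) = √W*(6 + 2*W²) (Q(W) = (6 + W² + W²)*√W = (6 + 2*W²)*√W = √W*(6 + 2*W²))
E(J, U) = 248 (E(J, U) = 0 + 248 = 248)
-E(Q(-47), 1076) = -1*248 = -248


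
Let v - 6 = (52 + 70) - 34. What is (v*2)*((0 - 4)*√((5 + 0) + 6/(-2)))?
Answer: -752*√2 ≈ -1063.5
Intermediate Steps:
v = 94 (v = 6 + ((52 + 70) - 34) = 6 + (122 - 34) = 6 + 88 = 94)
(v*2)*((0 - 4)*√((5 + 0) + 6/(-2))) = (94*2)*((0 - 4)*√((5 + 0) + 6/(-2))) = 188*(-4*√(5 + 6*(-½))) = 188*(-4*√(5 - 3)) = 188*(-4*√2) = -752*√2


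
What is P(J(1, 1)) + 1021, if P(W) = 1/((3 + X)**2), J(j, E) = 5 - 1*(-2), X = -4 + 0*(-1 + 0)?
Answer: 1022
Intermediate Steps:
X = -4 (X = -4 + 0*(-1) = -4 + 0 = -4)
J(j, E) = 7 (J(j, E) = 5 + 2 = 7)
P(W) = 1 (P(W) = 1/((3 - 4)**2) = 1/((-1)**2) = 1/1 = 1)
P(J(1, 1)) + 1021 = 1 + 1021 = 1022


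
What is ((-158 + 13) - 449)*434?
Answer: -257796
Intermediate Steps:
((-158 + 13) - 449)*434 = (-145 - 449)*434 = -594*434 = -257796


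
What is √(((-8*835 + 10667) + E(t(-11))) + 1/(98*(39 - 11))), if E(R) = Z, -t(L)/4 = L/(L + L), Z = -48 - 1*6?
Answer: √151090142/196 ≈ 62.714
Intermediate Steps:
Z = -54 (Z = -48 - 6 = -54)
t(L) = -2 (t(L) = -4*L/(L + L) = -4*L/(2*L) = -4*L*1/(2*L) = -4*½ = -2)
E(R) = -54
√(((-8*835 + 10667) + E(t(-11))) + 1/(98*(39 - 11))) = √(((-8*835 + 10667) - 54) + 1/(98*(39 - 11))) = √(((-6680 + 10667) - 54) + 1/(98*28)) = √((3987 - 54) + 1/2744) = √(3933 + 1/2744) = √(10792153/2744) = √151090142/196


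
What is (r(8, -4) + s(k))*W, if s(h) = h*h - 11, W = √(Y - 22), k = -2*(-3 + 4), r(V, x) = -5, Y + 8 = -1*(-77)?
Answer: -12*√47 ≈ -82.268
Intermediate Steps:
Y = 69 (Y = -8 - 1*(-77) = -8 + 77 = 69)
k = -2 (k = -2*1 = -2)
W = √47 (W = √(69 - 22) = √47 ≈ 6.8557)
s(h) = -11 + h² (s(h) = h² - 11 = -11 + h²)
(r(8, -4) + s(k))*W = (-5 + (-11 + (-2)²))*√47 = (-5 + (-11 + 4))*√47 = (-5 - 7)*√47 = -12*√47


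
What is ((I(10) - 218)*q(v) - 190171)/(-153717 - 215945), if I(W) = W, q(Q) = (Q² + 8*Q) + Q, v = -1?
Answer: 188507/369662 ≈ 0.50994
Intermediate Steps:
q(Q) = Q² + 9*Q
((I(10) - 218)*q(v) - 190171)/(-153717 - 215945) = ((10 - 218)*(-(9 - 1)) - 190171)/(-153717 - 215945) = (-(-208)*8 - 190171)/(-369662) = (-208*(-8) - 190171)*(-1/369662) = (1664 - 190171)*(-1/369662) = -188507*(-1/369662) = 188507/369662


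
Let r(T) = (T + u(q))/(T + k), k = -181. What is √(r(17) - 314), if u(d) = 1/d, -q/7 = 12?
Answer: I*√3725625351/3444 ≈ 17.723*I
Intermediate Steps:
q = -84 (q = -7*12 = -84)
r(T) = (-1/84 + T)/(-181 + T) (r(T) = (T + 1/(-84))/(T - 181) = (T - 1/84)/(-181 + T) = (-1/84 + T)/(-181 + T))
√(r(17) - 314) = √((-1/84 + 17)/(-181 + 17) - 314) = √((1427/84)/(-164) - 314) = √(-1/164*1427/84 - 314) = √(-1427/13776 - 314) = √(-4327091/13776) = I*√3725625351/3444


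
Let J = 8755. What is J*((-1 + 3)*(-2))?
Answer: -35020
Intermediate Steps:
J*((-1 + 3)*(-2)) = 8755*((-1 + 3)*(-2)) = 8755*(2*(-2)) = 8755*(-4) = -35020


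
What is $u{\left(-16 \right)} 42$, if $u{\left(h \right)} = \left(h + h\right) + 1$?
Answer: $-1302$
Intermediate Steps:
$u{\left(h \right)} = 1 + 2 h$ ($u{\left(h \right)} = 2 h + 1 = 1 + 2 h$)
$u{\left(-16 \right)} 42 = \left(1 + 2 \left(-16\right)\right) 42 = \left(1 - 32\right) 42 = \left(-31\right) 42 = -1302$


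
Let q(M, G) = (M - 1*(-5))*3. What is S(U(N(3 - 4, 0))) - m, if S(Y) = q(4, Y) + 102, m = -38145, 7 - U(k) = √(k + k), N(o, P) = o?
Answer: 38274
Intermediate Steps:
U(k) = 7 - √2*√k (U(k) = 7 - √(k + k) = 7 - √(2*k) = 7 - √2*√k)
q(M, G) = 15 + 3*M (q(M, G) = (M + 5)*3 = (5 + M)*3 = 15 + 3*M)
S(Y) = 129 (S(Y) = (15 + 3*4) + 102 = (15 + 12) + 102 = 27 + 102 = 129)
S(U(N(3 - 4, 0))) - m = 129 - 1*(-38145) = 129 + 38145 = 38274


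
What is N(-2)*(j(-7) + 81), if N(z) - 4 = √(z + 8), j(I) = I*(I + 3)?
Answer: 436 + 109*√6 ≈ 702.99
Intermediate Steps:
j(I) = I*(3 + I)
N(z) = 4 + √(8 + z) (N(z) = 4 + √(z + 8) = 4 + √(8 + z))
N(-2)*(j(-7) + 81) = (4 + √(8 - 2))*(-7*(3 - 7) + 81) = (4 + √6)*(-7*(-4) + 81) = (4 + √6)*(28 + 81) = (4 + √6)*109 = 436 + 109*√6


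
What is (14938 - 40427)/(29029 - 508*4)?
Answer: -25489/26997 ≈ -0.94414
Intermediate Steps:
(14938 - 40427)/(29029 - 508*4) = -25489/(29029 - 2032) = -25489/26997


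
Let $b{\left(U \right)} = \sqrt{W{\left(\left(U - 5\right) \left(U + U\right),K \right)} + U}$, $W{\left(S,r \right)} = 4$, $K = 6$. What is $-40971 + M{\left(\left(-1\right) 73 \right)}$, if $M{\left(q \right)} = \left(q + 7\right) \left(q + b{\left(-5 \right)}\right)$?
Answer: $-36153 - 66 i \approx -36153.0 - 66.0 i$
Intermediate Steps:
$b{\left(U \right)} = \sqrt{4 + U}$
$M{\left(q \right)} = \left(7 + q\right) \left(i + q\right)$ ($M{\left(q \right)} = \left(q + 7\right) \left(q + \sqrt{4 - 5}\right) = \left(7 + q\right) \left(q + \sqrt{-1}\right) = \left(7 + q\right) \left(q + i\right) = \left(7 + q\right) \left(i + q\right)$)
$-40971 + M{\left(\left(-1\right) 73 \right)} = -40971 + \left(\left(\left(-1\right) 73\right)^{2} + 7 i + \left(-1\right) 73 \left(7 + i\right)\right) = -40971 + \left(\left(-73\right)^{2} + 7 i - 73 \left(7 + i\right)\right) = -40971 + \left(5329 + 7 i - \left(511 + 73 i\right)\right) = -40971 + \left(4818 - 66 i\right) = -36153 - 66 i$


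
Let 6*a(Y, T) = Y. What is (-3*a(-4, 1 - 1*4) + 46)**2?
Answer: 2304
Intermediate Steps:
a(Y, T) = Y/6
(-3*a(-4, 1 - 1*4) + 46)**2 = (-(-4)/2 + 46)**2 = (-3*(-2/3) + 46)**2 = (2 + 46)**2 = 48**2 = 2304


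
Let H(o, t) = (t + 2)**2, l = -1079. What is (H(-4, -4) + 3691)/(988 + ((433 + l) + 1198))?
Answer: 739/308 ≈ 2.3993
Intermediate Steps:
H(o, t) = (2 + t)**2
(H(-4, -4) + 3691)/(988 + ((433 + l) + 1198)) = ((2 - 4)**2 + 3691)/(988 + ((433 - 1079) + 1198)) = ((-2)**2 + 3691)/(988 + (-646 + 1198)) = (4 + 3691)/(988 + 552) = 3695/1540 = 3695*(1/1540) = 739/308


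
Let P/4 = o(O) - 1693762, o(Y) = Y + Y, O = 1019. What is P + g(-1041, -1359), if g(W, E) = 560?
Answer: -6766336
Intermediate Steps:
o(Y) = 2*Y
P = -6766896 (P = 4*(2*1019 - 1693762) = 4*(2038 - 1693762) = 4*(-1691724) = -6766896)
P + g(-1041, -1359) = -6766896 + 560 = -6766336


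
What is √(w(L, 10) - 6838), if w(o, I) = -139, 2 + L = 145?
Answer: I*√6977 ≈ 83.528*I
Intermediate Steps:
L = 143 (L = -2 + 145 = 143)
√(w(L, 10) - 6838) = √(-139 - 6838) = √(-6977) = I*√6977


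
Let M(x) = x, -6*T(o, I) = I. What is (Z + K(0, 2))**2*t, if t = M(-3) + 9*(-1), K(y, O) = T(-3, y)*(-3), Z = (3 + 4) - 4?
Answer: -108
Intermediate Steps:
T(o, I) = -I/6
Z = 3 (Z = 7 - 4 = 3)
K(y, O) = y/2 (K(y, O) = -y/6*(-3) = y/2)
t = -12 (t = -3 + 9*(-1) = -3 - 9 = -12)
(Z + K(0, 2))**2*t = (3 + (1/2)*0)**2*(-12) = (3 + 0)**2*(-12) = 3**2*(-12) = 9*(-12) = -108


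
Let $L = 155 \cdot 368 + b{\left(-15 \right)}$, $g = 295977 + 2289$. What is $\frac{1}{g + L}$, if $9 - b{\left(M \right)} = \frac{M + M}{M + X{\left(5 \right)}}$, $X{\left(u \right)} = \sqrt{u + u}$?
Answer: $\frac{3055691}{1085726452031} + \frac{6 \sqrt{10}}{5428632260155} \approx 2.8144 \cdot 10^{-6}$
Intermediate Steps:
$X{\left(u \right)} = \sqrt{2} \sqrt{u}$ ($X{\left(u \right)} = \sqrt{2 u} = \sqrt{2} \sqrt{u}$)
$b{\left(M \right)} = 9 - \frac{2 M}{M + \sqrt{10}}$ ($b{\left(M \right)} = 9 - \frac{M + M}{M + \sqrt{2} \sqrt{5}} = 9 - \frac{2 M}{M + \sqrt{10}}$)
$g = 298266$
$L = 57040 + \frac{-105 + 9 \sqrt{10}}{-15 + \sqrt{10}}$ ($L = 155 \cdot 368 + \frac{7 \left(-15\right) + 9 \sqrt{10}}{-15 + \sqrt{10}} = 57040 + \frac{-105 + 9 \sqrt{10}}{-15 + \sqrt{10}} \approx 57046.0$)
$\frac{1}{g + L} = \frac{1}{298266 + \left(\frac{2453017}{43} - \frac{6 \sqrt{10}}{43}\right)} = \frac{1}{\frac{15278455}{43} - \frac{6 \sqrt{10}}{43}}$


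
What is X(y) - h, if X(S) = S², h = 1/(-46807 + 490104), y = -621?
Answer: 170953498376/443297 ≈ 3.8564e+5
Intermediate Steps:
h = 1/443297 ≈ 2.2558e-6
X(y) - h = (-621)² - 1*1/443297 = 385641 - 1/443297 = 170953498376/443297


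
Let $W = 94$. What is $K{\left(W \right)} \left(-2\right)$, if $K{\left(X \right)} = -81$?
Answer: $162$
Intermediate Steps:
$K{\left(W \right)} \left(-2\right) = \left(-81\right) \left(-2\right) = 162$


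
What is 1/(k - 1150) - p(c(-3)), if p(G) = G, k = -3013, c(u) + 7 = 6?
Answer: 4162/4163 ≈ 0.99976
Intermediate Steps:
c(u) = -1 (c(u) = -7 + 6 = -1)
1/(k - 1150) - p(c(-3)) = 1/(-3013 - 1150) - 1*(-1) = 1/(-4163) + 1 = -1/4163 + 1 = 4162/4163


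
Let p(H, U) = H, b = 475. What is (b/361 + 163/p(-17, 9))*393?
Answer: -1050096/323 ≈ -3251.1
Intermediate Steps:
(b/361 + 163/p(-17, 9))*393 = (475/361 + 163/(-17))*393 = (475*(1/361) + 163*(-1/17))*393 = (25/19 - 163/17)*393 = -2672/323*393 = -1050096/323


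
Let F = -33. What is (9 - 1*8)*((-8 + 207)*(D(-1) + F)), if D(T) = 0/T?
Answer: -6567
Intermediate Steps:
D(T) = 0
(9 - 1*8)*((-8 + 207)*(D(-1) + F)) = (9 - 1*8)*((-8 + 207)*(0 - 33)) = (9 - 8)*(199*(-33)) = 1*(-6567) = -6567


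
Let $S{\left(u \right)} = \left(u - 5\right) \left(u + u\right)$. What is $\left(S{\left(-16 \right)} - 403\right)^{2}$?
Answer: $72361$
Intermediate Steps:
$S{\left(u \right)} = 2 u \left(-5 + u\right)$ ($S{\left(u \right)} = \left(-5 + u\right) 2 u = 2 u \left(-5 + u\right)$)
$\left(S{\left(-16 \right)} - 403\right)^{2} = \left(2 \left(-16\right) \left(-5 - 16\right) - 403\right)^{2} = \left(2 \left(-16\right) \left(-21\right) - 403\right)^{2} = \left(672 - 403\right)^{2} = 269^{2} = 72361$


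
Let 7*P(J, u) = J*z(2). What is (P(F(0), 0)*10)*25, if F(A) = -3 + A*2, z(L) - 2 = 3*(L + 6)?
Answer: -19500/7 ≈ -2785.7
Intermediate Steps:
z(L) = 20 + 3*L (z(L) = 2 + 3*(L + 6) = 2 + 3*(6 + L) = 2 + (18 + 3*L) = 20 + 3*L)
F(A) = -3 + 2*A
P(J, u) = 26*J/7 (P(J, u) = (J*(20 + 3*2))/7 = (J*(20 + 6))/7 = (J*26)/7 = (26*J)/7 = 26*J/7)
(P(F(0), 0)*10)*25 = ((26*(-3 + 2*0)/7)*10)*25 = ((26*(-3 + 0)/7)*10)*25 = (((26/7)*(-3))*10)*25 = -78/7*10*25 = -780/7*25 = -19500/7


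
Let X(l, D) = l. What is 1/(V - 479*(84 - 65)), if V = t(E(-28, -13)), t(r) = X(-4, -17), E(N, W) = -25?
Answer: -1/9105 ≈ -0.00010983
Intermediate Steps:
t(r) = -4
V = -4
1/(V - 479*(84 - 65)) = 1/(-4 - 479*(84 - 65)) = 1/(-4 - 479*19) = 1/(-4 - 9101) = 1/(-9105) = -1/9105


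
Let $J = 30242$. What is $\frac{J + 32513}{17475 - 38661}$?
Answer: $- \frac{5705}{1926} \approx -2.9621$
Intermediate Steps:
$\frac{J + 32513}{17475 - 38661} = \frac{30242 + 32513}{17475 - 38661} = \frac{62755}{-21186} = 62755 \left(- \frac{1}{21186}\right) = - \frac{5705}{1926}$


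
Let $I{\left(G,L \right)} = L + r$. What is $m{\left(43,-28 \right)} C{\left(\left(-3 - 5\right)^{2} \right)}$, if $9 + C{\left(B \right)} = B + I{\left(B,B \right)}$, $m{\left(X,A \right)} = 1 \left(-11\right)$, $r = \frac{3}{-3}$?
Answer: $-1298$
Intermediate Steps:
$r = -1$ ($r = 3 \left(- \frac{1}{3}\right) = -1$)
$m{\left(X,A \right)} = -11$
$I{\left(G,L \right)} = -1 + L$ ($I{\left(G,L \right)} = L - 1 = -1 + L$)
$C{\left(B \right)} = -10 + 2 B$ ($C{\left(B \right)} = -9 + \left(B + \left(-1 + B\right)\right) = -9 + \left(-1 + 2 B\right) = -10 + 2 B$)
$m{\left(43,-28 \right)} C{\left(\left(-3 - 5\right)^{2} \right)} = - 11 \left(-10 + 2 \left(-3 - 5\right)^{2}\right) = - 11 \left(-10 + 2 \left(-8\right)^{2}\right) = - 11 \left(-10 + 2 \cdot 64\right) = - 11 \left(-10 + 128\right) = \left(-11\right) 118 = -1298$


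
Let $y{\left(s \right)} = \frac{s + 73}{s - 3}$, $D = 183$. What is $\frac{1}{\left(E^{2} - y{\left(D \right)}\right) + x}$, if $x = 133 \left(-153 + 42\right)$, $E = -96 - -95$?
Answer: $- \frac{45}{664354} \approx -6.7735 \cdot 10^{-5}$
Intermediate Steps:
$E = -1$ ($E = -96 + 95 = -1$)
$y{\left(s \right)} = \frac{73 + s}{-3 + s}$
$x = -14763$ ($x = 133 \left(-111\right) = -14763$)
$\frac{1}{\left(E^{2} - y{\left(D \right)}\right) + x} = \frac{1}{\left(\left(-1\right)^{2} - \frac{73 + 183}{-3 + 183}\right) - 14763} = \frac{1}{\left(1 - \frac{1}{180} \cdot 256\right) - 14763} = \frac{1}{\left(1 - \frac{64}{45}\right) - 14763} = \frac{1}{- \frac{19}{45} - 14763} = \frac{1}{- \frac{664354}{45}} = - \frac{45}{664354}$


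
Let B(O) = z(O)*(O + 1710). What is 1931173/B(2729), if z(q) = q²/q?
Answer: 1931173/12114031 ≈ 0.15942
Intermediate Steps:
z(q) = q
B(O) = O*(1710 + O) (B(O) = O*(O + 1710) = O*(1710 + O))
1931173/B(2729) = 1931173/((2729*(1710 + 2729))) = 1931173/((2729*4439)) = 1931173/12114031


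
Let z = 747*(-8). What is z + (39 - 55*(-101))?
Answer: -382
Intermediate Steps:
z = -5976
z + (39 - 55*(-101)) = -5976 + (39 - 55*(-101)) = -5976 + (39 + 5555) = -5976 + 5594 = -382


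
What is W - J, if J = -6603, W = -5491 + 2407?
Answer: 3519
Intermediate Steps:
W = -3084
W - J = -3084 - 1*(-6603) = -3084 + 6603 = 3519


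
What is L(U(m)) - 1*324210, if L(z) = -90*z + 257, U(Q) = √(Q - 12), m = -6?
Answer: -323953 - 270*I*√2 ≈ -3.2395e+5 - 381.84*I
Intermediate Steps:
U(Q) = √(-12 + Q)
L(z) = 257 - 90*z
L(U(m)) - 1*324210 = (257 - 90*√(-12 - 6)) - 1*324210 = (257 - 270*I*√2) - 324210 = -323953 - 270*I*√2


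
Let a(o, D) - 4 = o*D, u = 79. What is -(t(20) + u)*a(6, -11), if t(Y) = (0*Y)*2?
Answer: 4898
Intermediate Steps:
t(Y) = 0 (t(Y) = 0*2 = 0)
a(o, D) = 4 + D*o (a(o, D) = 4 + o*D = 4 + D*o)
-(t(20) + u)*a(6, -11) = -(0 + 79)*(4 - 11*6) = -79*(4 - 66) = -79*(-62) = -1*(-4898) = 4898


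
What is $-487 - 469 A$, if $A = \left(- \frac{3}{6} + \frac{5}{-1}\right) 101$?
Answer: $\frac{520085}{2} \approx 2.6004 \cdot 10^{5}$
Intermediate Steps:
$A = - \frac{1111}{2}$ ($A = \left(\left(-3\right) \frac{1}{6} + 5 \left(-1\right)\right) 101 = \left(- \frac{1}{2} - 5\right) 101 = \left(- \frac{11}{2}\right) 101 = - \frac{1111}{2} \approx -555.5$)
$-487 - 469 A = -487 - - \frac{521059}{2} = -487 + \frac{521059}{2} = \frac{520085}{2}$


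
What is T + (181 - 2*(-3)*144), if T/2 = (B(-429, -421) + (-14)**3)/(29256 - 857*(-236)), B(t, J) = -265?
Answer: 120959921/115754 ≈ 1045.0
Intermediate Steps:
T = -3009/115754 (T = 2*((-265 + (-14)**3)/(29256 - 857*(-236))) = 2*((-265 - 2744)/(29256 + 202252)) = 2*(-3009/231508) = -3009/115754 ≈ -0.025995)
T + (181 - 2*(-3)*144) = -3009/115754 + (181 - 2*(-3)*144) = -3009/115754 + (181 + 6*144) = -3009/115754 + (181 + 864) = -3009/115754 + 1045 = 120959921/115754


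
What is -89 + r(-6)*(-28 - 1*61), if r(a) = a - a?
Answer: -89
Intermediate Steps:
r(a) = 0
-89 + r(-6)*(-28 - 1*61) = -89 + 0*(-28 - 1*61) = -89 + 0*(-28 - 61) = -89 + 0*(-89) = -89 + 0 = -89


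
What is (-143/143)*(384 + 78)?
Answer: -462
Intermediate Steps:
(-143/143)*(384 + 78) = -143*1/143*462 = -1*462 = -462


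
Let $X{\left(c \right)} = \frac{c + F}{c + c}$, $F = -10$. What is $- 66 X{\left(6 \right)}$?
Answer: $22$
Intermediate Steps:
$X{\left(c \right)} = \frac{-10 + c}{2 c}$ ($X{\left(c \right)} = \frac{c - 10}{c + c} = \frac{-10 + c}{2 c}$)
$- 66 X{\left(6 \right)} = - 66 \frac{-10 + 6}{2 \cdot 6} = - 66 \cdot \frac{1}{2} \cdot \frac{1}{6} \left(-4\right) = \left(-66\right) \left(- \frac{1}{3}\right) = 22$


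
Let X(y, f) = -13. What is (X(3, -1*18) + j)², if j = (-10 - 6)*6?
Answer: 11881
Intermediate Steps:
j = -96 (j = -16*6 = -96)
(X(3, -1*18) + j)² = (-13 - 96)² = (-109)² = 11881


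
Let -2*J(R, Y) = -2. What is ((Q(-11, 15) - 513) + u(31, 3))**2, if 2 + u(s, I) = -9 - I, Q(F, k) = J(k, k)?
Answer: 276676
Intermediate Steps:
J(R, Y) = 1 (J(R, Y) = -1/2*(-2) = 1)
Q(F, k) = 1
u(s, I) = -11 - I (u(s, I) = -2 + (-9 - I) = -11 - I)
((Q(-11, 15) - 513) + u(31, 3))**2 = ((1 - 513) + (-11 - 1*3))**2 = (-512 + (-11 - 3))**2 = (-512 - 14)**2 = (-526)**2 = 276676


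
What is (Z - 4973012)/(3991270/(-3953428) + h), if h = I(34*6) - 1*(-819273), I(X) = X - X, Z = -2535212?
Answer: -14841611495936/1619466413287 ≈ -9.1645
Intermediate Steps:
I(X) = 0
h = 819273 (h = 0 - 1*(-819273) = 0 + 819273 = 819273)
(Z - 4973012)/(3991270/(-3953428) + h) = (-2535212 - 4973012)/(3991270/(-3953428) + 819273) = -7508224/(3991270*(-1/3953428) + 819273) = -7508224/(-1995635/1976714 + 819273) = -7508224/1619466413287/1976714 = -7508224*1976714/1619466413287 = -14841611495936/1619466413287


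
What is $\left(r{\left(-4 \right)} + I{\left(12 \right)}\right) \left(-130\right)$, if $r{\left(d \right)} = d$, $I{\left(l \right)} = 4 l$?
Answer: $-5720$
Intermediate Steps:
$\left(r{\left(-4 \right)} + I{\left(12 \right)}\right) \left(-130\right) = \left(-4 + 4 \cdot 12\right) \left(-130\right) = \left(-4 + 48\right) \left(-130\right) = 44 \left(-130\right) = -5720$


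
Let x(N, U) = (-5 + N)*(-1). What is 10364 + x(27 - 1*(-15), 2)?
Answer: 10327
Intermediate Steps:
x(N, U) = 5 - N
10364 + x(27 - 1*(-15), 2) = 10364 + (5 - (27 - 1*(-15))) = 10364 + (5 - (27 + 15)) = 10364 + (5 - 1*42) = 10364 + (5 - 42) = 10364 - 37 = 10327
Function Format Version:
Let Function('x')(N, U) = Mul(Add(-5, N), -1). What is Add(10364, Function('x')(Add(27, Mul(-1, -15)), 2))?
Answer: 10327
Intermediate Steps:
Function('x')(N, U) = Add(5, Mul(-1, N))
Add(10364, Function('x')(Add(27, Mul(-1, -15)), 2)) = Add(10364, Add(5, Mul(-1, Add(27, Mul(-1, -15))))) = Add(10364, Add(5, Mul(-1, Add(27, 15)))) = Add(10364, Add(5, Mul(-1, 42))) = Add(10364, Add(5, -42)) = Add(10364, -37) = 10327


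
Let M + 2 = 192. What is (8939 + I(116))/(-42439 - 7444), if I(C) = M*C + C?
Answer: -31095/49883 ≈ -0.62336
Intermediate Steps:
M = 190 (M = -2 + 192 = 190)
I(C) = 191*C (I(C) = 190*C + C = 191*C)
(8939 + I(116))/(-42439 - 7444) = (8939 + 191*116)/(-42439 - 7444) = (8939 + 22156)/(-49883) = 31095*(-1/49883) = -31095/49883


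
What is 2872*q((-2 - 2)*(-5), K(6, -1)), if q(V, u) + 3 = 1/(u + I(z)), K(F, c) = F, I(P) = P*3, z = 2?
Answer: -25130/3 ≈ -8376.7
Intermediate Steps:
I(P) = 3*P
q(V, u) = -3 + 1/(6 + u) (q(V, u) = -3 + 1/(u + 3*2) = -3 + 1/(u + 6) = -3 + 1/(6 + u))
2872*q((-2 - 2)*(-5), K(6, -1)) = 2872*((-17 - 3*6)/(6 + 6)) = 2872*((-17 - 18)/12) = 2872*((1/12)*(-35)) = 2872*(-35/12) = -25130/3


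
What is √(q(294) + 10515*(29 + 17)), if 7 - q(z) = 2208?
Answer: √481489 ≈ 693.89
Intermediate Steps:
q(z) = -2201 (q(z) = 7 - 1*2208 = 7 - 2208 = -2201)
√(q(294) + 10515*(29 + 17)) = √(-2201 + 10515*(29 + 17)) = √(-2201 + 10515*46) = √(-2201 + 483690) = √481489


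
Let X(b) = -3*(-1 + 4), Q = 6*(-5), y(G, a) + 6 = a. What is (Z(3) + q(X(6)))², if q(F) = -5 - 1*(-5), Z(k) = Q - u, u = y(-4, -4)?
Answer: 400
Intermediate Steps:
y(G, a) = -6 + a
u = -10 (u = -6 - 4 = -10)
Q = -30
X(b) = -9 (X(b) = -3*3 = -9)
Z(k) = -20 (Z(k) = -30 - 1*(-10) = -30 + 10 = -20)
q(F) = 0 (q(F) = -5 + 5 = 0)
(Z(3) + q(X(6)))² = (-20 + 0)² = (-20)² = 400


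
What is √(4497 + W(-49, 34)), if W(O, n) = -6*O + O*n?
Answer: 25*√5 ≈ 55.902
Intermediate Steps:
√(4497 + W(-49, 34)) = √(4497 - 49*(-6 + 34)) = √(4497 - 49*28) = √(4497 - 1372) = √3125 = 25*√5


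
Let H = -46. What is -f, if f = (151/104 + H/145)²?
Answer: -292786321/227406400 ≈ -1.2875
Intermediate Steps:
f = 292786321/227406400 (f = (151/104 - 46/145)² = (17111/15080)² = 292786321/227406400 ≈ 1.2875)
-f = -1*292786321/227406400 = -292786321/227406400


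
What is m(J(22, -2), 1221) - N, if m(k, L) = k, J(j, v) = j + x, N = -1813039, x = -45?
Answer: 1813016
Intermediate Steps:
J(j, v) = -45 + j (J(j, v) = j - 45 = -45 + j)
m(J(22, -2), 1221) - N = (-45 + 22) - 1*(-1813039) = -23 + 1813039 = 1813016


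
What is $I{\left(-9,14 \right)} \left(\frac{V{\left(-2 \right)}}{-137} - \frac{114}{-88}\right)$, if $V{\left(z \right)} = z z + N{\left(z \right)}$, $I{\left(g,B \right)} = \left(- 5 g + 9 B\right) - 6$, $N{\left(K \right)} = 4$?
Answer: $\frac{111855}{548} \approx 204.11$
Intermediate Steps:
$I{\left(g,B \right)} = -6 - 5 g + 9 B$
$V{\left(z \right)} = 4 + z^{2}$ ($V{\left(z \right)} = z z + 4 = z^{2} + 4 = 4 + z^{2}$)
$I{\left(-9,14 \right)} \left(\frac{V{\left(-2 \right)}}{-137} - \frac{114}{-88}\right) = \left(-6 - -45 + 9 \cdot 14\right) \left(\frac{4 + \left(-2\right)^{2}}{-137} - \frac{114}{-88}\right) = \left(-6 + 45 + 126\right) \left(\left(4 + 4\right) \left(- \frac{1}{137}\right) - - \frac{57}{44}\right) = 165 \left(8 \left(- \frac{1}{137}\right) + \frac{57}{44}\right) = 165 \left(- \frac{8}{137} + \frac{57}{44}\right) = 165 \cdot \frac{7457}{6028} = \frac{111855}{548}$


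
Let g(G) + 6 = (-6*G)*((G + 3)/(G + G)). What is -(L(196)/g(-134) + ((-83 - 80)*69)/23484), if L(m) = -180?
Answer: 317767/336604 ≈ 0.94404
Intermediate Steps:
g(G) = -15 - 3*G (g(G) = -6 + (-6*G)*((G + 3)/(G + G)) = -6 + (-6*G)*((3 + G)/((2*G))) = -6 + (-6*G)*((3 + G)*(1/(2*G))) = -6 + (-6*G)*((3 + G)/(2*G)) = -6 + (-9 - 3*G) = -15 - 3*G)
-(L(196)/g(-134) + ((-83 - 80)*69)/23484) = -(-180/(-15 - 3*(-134)) + ((-83 - 80)*69)/23484) = -(-180/(-15 + 402) - 163*69*(1/23484)) = -(-180/387 - 11247*1/23484) = -(-180*1/387 - 3749/7828) = -(-20/43 - 3749/7828) = -1*(-317767/336604) = 317767/336604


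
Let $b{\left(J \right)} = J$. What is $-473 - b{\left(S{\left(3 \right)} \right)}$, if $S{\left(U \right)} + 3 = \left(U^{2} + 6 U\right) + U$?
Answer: $-500$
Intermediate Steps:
$S{\left(U \right)} = -3 + U^{2} + 7 U$ ($S{\left(U \right)} = -3 + \left(\left(U^{2} + 6 U\right) + U\right) = -3 + \left(U^{2} + 7 U\right) = -3 + U^{2} + 7 U$)
$-473 - b{\left(S{\left(3 \right)} \right)} = -473 - \left(-3 + 3^{2} + 7 \cdot 3\right) = -473 - \left(-3 + 9 + 21\right) = -473 - 27 = -500$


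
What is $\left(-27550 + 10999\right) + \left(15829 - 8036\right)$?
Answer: $-8758$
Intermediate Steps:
$\left(-27550 + 10999\right) + \left(15829 - 8036\right) = -16551 + 7793 = -8758$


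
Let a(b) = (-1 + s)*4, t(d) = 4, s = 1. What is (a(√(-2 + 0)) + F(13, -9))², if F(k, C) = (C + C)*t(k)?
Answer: 5184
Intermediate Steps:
a(b) = 0 (a(b) = (-1 + 1)*4 = 0*4 = 0)
F(k, C) = 8*C (F(k, C) = (C + C)*4 = (2*C)*4 = 8*C)
(a(√(-2 + 0)) + F(13, -9))² = (0 + 8*(-9))² = (0 - 72)² = (-72)² = 5184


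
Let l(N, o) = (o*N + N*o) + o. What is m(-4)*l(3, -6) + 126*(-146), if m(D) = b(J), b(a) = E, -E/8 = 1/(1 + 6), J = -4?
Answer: -18348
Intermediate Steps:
l(N, o) = o + 2*N*o (l(N, o) = (N*o + N*o) + o = 2*N*o + o = o + 2*N*o)
E = -8/7 (E = -8/(1 + 6) = -8/7 ≈ -1.1429)
b(a) = -8/7
m(D) = -8/7
m(-4)*l(3, -6) + 126*(-146) = -(-48)*(1 + 2*3)/7 + 126*(-146) = -(-48)*(1 + 6)/7 - 18396 = -(-48)*7/7 - 18396 = -8/7*(-42) - 18396 = 48 - 18396 = -18348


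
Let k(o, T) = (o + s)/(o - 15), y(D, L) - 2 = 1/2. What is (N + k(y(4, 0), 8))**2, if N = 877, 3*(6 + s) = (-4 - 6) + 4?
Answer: 481188096/625 ≈ 7.6990e+5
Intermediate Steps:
s = -8 (s = -6 + ((-4 - 6) + 4)/3 = -6 + (-10 + 4)/3 = -6 + (1/3)*(-6) = -6 - 2 = -8)
y(D, L) = 5/2 (y(D, L) = 2 + 1/2 = 5/2)
k(o, T) = (-8 + o)/(-15 + o) (k(o, T) = (o - 8)/(o - 15) = (-8 + o)/(-15 + o))
(N + k(y(4, 0), 8))**2 = (877 + (-8 + 5/2)/(-15 + 5/2))**2 = (877 - 11/2/(-25/2))**2 = (877 - 2/25*(-11/2))**2 = (877 + 11/25)**2 = (21936/25)**2 = 481188096/625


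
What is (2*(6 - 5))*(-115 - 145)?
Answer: -520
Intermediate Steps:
(2*(6 - 5))*(-115 - 145) = (2*1)*(-260) = 2*(-260) = -520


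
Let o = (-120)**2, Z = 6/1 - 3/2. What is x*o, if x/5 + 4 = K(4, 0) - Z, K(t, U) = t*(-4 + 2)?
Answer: -1188000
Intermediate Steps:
K(t, U) = -2*t (K(t, U) = t*(-2) = -2*t)
Z = 9/2 (Z = 6*1 - 3*1/2 = 6 - 3/2 = 9/2 ≈ 4.5000)
o = 14400
x = -165/2 (x = -20 + 5*(-2*4 - 1*9/2) = -20 + 5*(-8 - 9/2) = -20 + 5*(-25/2) = -20 - 125/2 = -165/2 ≈ -82.500)
x*o = -165/2*14400 = -1188000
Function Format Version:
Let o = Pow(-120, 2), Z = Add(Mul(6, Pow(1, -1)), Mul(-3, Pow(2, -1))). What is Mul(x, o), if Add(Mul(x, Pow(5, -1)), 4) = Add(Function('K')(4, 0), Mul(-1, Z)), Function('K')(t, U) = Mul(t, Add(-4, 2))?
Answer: -1188000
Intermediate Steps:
Function('K')(t, U) = Mul(-2, t) (Function('K')(t, U) = Mul(t, -2) = Mul(-2, t))
Z = Rational(9, 2) (Z = Add(Mul(6, 1), Mul(-3, Rational(1, 2))) = Add(6, Rational(-3, 2)) = Rational(9, 2) ≈ 4.5000)
o = 14400
x = Rational(-165, 2) (x = Add(-20, Mul(5, Add(Mul(-2, 4), Mul(-1, Rational(9, 2))))) = Add(-20, Mul(5, Add(-8, Rational(-9, 2)))) = Add(-20, Mul(5, Rational(-25, 2))) = Add(-20, Rational(-125, 2)) = Rational(-165, 2) ≈ -82.500)
Mul(x, o) = Mul(Rational(-165, 2), 14400) = -1188000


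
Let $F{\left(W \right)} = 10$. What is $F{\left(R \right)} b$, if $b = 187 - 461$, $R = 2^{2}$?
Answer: $-2740$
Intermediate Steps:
$R = 4$
$b = -274$
$F{\left(R \right)} b = 10 \left(-274\right) = -2740$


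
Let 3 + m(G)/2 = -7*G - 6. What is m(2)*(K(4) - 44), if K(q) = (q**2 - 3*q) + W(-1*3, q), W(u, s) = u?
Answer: 1978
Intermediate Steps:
m(G) = -18 - 14*G (m(G) = -6 + 2*(-7*G - 6) = -6 + 2*(-6 - 7*G) = -6 + (-12 - 14*G) = -18 - 14*G)
K(q) = -3 + q**2 - 3*q (K(q) = (q**2 - 3*q) - 1*3 = (q**2 - 3*q) - 3 = -3 + q**2 - 3*q)
m(2)*(K(4) - 44) = (-18 - 14*2)*((-3 + 4**2 - 3*4) - 44) = (-18 - 28)*((-3 + 16 - 12) - 44) = -46*(1 - 44) = -46*(-43) = 1978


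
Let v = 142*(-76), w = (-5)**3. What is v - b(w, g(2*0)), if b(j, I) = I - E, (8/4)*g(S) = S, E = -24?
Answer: -10816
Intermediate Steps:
w = -125
g(S) = S/2
b(j, I) = 24 + I (b(j, I) = I - 1*(-24) = I + 24 = 24 + I)
v = -10792
v - b(w, g(2*0)) = -10792 - (24 + (2*0)/2) = -10792 - (24 + (1/2)*0) = -10792 - (24 + 0) = -10792 - 1*24 = -10792 - 24 = -10816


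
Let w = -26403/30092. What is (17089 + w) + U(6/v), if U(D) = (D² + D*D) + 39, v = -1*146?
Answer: 2746510510373/160360268 ≈ 17127.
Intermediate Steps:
v = -146
U(D) = 39 + 2*D² (U(D) = (D² + D²) + 39 = 2*D² + 39 = 39 + 2*D²)
w = -26403/30092 (w = -26403*1/30092 = -26403/30092 ≈ -0.87741)
(17089 + w) + U(6/v) = (17089 - 26403/30092) + (39 + 2*(6/(-146))²) = 514215785/30092 + (39 + 2*(6*(-1/146))²) = 514215785/30092 + (39 + 2*(-3/73)²) = 514215785/30092 + (39 + 2*(9/5329)) = 514215785/30092 + (39 + 18/5329) = 514215785/30092 + 207849/5329 = 2746510510373/160360268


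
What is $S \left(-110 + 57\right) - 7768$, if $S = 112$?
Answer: $-13704$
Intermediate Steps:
$S \left(-110 + 57\right) - 7768 = 112 \left(-110 + 57\right) - 7768 = 112 \left(-53\right) - 7768 = -5936 - 7768 = -13704$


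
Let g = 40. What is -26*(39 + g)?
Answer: -2054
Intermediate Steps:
-26*(39 + g) = -26*(39 + 40) = -26*79 = -2054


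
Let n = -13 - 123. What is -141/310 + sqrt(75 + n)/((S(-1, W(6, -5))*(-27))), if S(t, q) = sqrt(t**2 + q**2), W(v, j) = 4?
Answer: -141/310 - I*sqrt(1037)/459 ≈ -0.45484 - 0.070158*I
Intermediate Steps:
n = -136
S(t, q) = sqrt(q**2 + t**2)
-141/310 + sqrt(75 + n)/((S(-1, W(6, -5))*(-27))) = -141/310 + sqrt(75 - 136)/((sqrt(4**2 + (-1)**2)*(-27))) = -141*1/310 + sqrt(-61)/((sqrt(16 + 1)*(-27))) = -141/310 + (I*sqrt(61))/((sqrt(17)*(-27))) = -141/310 + (I*sqrt(61))/((-27*sqrt(17))) = -141/310 + (I*sqrt(61))*(-sqrt(17)/459) = -141/310 - I*sqrt(1037)/459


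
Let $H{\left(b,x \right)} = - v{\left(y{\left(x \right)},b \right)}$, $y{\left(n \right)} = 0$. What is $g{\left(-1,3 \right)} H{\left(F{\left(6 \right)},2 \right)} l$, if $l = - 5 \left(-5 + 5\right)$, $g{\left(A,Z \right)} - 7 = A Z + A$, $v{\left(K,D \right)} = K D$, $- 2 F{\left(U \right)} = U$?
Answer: $0$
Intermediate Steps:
$F{\left(U \right)} = - \frac{U}{2}$
$v{\left(K,D \right)} = D K$
$g{\left(A,Z \right)} = 7 + A + A Z$ ($g{\left(A,Z \right)} = 7 + \left(A Z + A\right) = 7 + \left(A + A Z\right) = 7 + A + A Z$)
$l = 0$ ($l = \left(-5\right) 0 = 0$)
$H{\left(b,x \right)} = 0$ ($H{\left(b,x \right)} = - b 0 = \left(-1\right) 0 = 0$)
$g{\left(-1,3 \right)} H{\left(F{\left(6 \right)},2 \right)} l = \left(7 - 1 - 3\right) 0 \cdot 0 = 3 \cdot 0 \cdot 0 = 0 \cdot 0 = 0$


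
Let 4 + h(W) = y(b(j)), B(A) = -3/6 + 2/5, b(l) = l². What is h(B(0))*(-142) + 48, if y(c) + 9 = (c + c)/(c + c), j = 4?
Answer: 1752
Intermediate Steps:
y(c) = -8 (y(c) = -9 + (c + c)/(c + c) = -9 + (2*c)/((2*c)) = -9 + (2*c)*(1/(2*c)) = -9 + 1 = -8)
B(A) = -⅒ (B(A) = -3*⅙ + 2*(⅕) = -½ + ⅖ = -⅒)
h(W) = -12 (h(W) = -4 - 8 = -12)
h(B(0))*(-142) + 48 = -12*(-142) + 48 = 1704 + 48 = 1752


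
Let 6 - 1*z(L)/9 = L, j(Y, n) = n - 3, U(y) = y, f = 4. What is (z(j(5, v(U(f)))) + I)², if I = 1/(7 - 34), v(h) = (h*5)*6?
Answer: 727596676/729 ≈ 9.9808e+5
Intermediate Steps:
v(h) = 30*h (v(h) = (5*h)*6 = 30*h)
I = -1/27 (I = 1/(-27) = -1/27 ≈ -0.037037)
j(Y, n) = -3 + n
z(L) = 54 - 9*L
(z(j(5, v(U(f)))) + I)² = ((54 - 9*(-3 + 30*4)) - 1/27)² = ((54 - 9*(-3 + 120)) - 1/27)² = ((54 - 9*117) - 1/27)² = ((54 - 1053) - 1/27)² = (-999 - 1/27)² = (-26974/27)² = 727596676/729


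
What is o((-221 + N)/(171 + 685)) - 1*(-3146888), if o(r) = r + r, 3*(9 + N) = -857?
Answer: 4040602645/1284 ≈ 3.1469e+6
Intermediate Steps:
N = -884/3 (N = -9 + (⅓)*(-857) = -9 - 857/3 = -884/3 ≈ -294.67)
o(r) = 2*r
o((-221 + N)/(171 + 685)) - 1*(-3146888) = 2*((-221 - 884/3)/(171 + 685)) - 1*(-3146888) = 2*(-1547/3/856) + 3146888 = 2*(-1547/3*1/856) + 3146888 = 2*(-1547/2568) + 3146888 = -1547/1284 + 3146888 = 4040602645/1284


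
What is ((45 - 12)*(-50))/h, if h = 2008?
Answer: -825/1004 ≈ -0.82171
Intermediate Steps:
((45 - 12)*(-50))/h = ((45 - 12)*(-50))/2008 = (33*(-50))*(1/2008) = -1650*1/2008 = -825/1004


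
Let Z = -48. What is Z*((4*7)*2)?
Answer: -2688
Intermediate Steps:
Z*((4*7)*2) = -48*4*7*2 = -1344*2 = -48*56 = -2688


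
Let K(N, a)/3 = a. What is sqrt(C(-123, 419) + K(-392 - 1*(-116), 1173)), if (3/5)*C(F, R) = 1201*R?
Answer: 2*sqrt(1894989)/3 ≈ 917.72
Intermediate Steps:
K(N, a) = 3*a
C(F, R) = 6005*R/3 (C(F, R) = 5*(1201*R)/3 = 6005*R/3)
sqrt(C(-123, 419) + K(-392 - 1*(-116), 1173)) = sqrt((6005/3)*419 + 3*1173) = sqrt(2516095/3 + 3519) = sqrt(2526652/3) = 2*sqrt(1894989)/3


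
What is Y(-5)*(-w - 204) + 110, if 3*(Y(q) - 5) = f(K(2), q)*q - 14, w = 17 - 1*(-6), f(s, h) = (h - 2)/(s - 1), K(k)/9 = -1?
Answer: 1795/6 ≈ 299.17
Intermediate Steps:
K(k) = -9 (K(k) = 9*(-1) = -9)
f(s, h) = (-2 + h)/(-1 + s)
w = 23 (w = 17 + 6 = 23)
Y(q) = ⅓ + q*(⅕ - q/10)/3 (Y(q) = 5 + (((-2 + q)/(-1 - 9))*q - 14)/3 = 5 + (((-2 + q)/(-10))*q - 14)/3 = 5 + ((-(-2 + q)/10)*q - 14)/3 = 5 + ((⅕ - q/10)*q - 14)/3 = 5 + (q*(⅕ - q/10) - 14)/3 = 5 + (-14 + q*(⅕ - q/10))/3 = 5 + (-14/3 + q*(⅕ - q/10)/3) = ⅓ + q*(⅕ - q/10)/3)
Y(-5)*(-w - 204) + 110 = (⅓ - 1/30*(-5)*(-2 - 5))*(-1*23 - 204) + 110 = (⅓ - 1/30*(-5)*(-7))*(-23 - 204) + 110 = (⅓ - 7/6)*(-227) + 110 = -⅚*(-227) + 110 = 1135/6 + 110 = 1795/6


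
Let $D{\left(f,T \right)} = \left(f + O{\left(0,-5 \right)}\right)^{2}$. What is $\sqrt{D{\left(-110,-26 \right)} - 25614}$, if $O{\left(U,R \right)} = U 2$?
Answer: $i \sqrt{13514} \approx 116.25 i$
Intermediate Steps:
$O{\left(U,R \right)} = 2 U$
$D{\left(f,T \right)} = f^{2}$ ($D{\left(f,T \right)} = \left(f + 2 \cdot 0\right)^{2} = \left(f + 0\right)^{2} = f^{2}$)
$\sqrt{D{\left(-110,-26 \right)} - 25614} = \sqrt{\left(-110\right)^{2} - 25614} = \sqrt{12100 - 25614} = \sqrt{-13514} = i \sqrt{13514}$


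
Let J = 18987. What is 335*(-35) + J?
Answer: 7262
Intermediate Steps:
335*(-35) + J = 335*(-35) + 18987 = -11725 + 18987 = 7262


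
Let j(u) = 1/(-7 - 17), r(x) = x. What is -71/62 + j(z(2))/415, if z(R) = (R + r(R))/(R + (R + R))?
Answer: -353611/308760 ≈ -1.1453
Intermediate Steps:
z(R) = ⅔ (z(R) = (R + R)/(R + (R + R)) = (2*R)/(R + 2*R) = (2*R)/((3*R)) = (2*R)*(1/(3*R)) = ⅔)
j(u) = -1/24 (j(u) = 1/(-24) = -1/24)
-71/62 + j(z(2))/415 = -71/62 - 1/24/415 = -71*1/62 - 1/24*1/415 = -71/62 - 1/9960 = -353611/308760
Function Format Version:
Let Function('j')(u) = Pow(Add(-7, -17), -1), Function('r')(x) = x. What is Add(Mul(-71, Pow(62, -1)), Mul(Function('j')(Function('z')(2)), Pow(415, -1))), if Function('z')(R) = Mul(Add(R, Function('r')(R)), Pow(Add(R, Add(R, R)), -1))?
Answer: Rational(-353611, 308760) ≈ -1.1453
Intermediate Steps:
Function('z')(R) = Rational(2, 3) (Function('z')(R) = Mul(Add(R, R), Pow(Add(R, Add(R, R)), -1)) = Mul(Mul(2, R), Pow(Add(R, Mul(2, R)), -1)) = Mul(Mul(2, R), Pow(Mul(3, R), -1)) = Mul(Mul(2, R), Mul(Rational(1, 3), Pow(R, -1))) = Rational(2, 3))
Function('j')(u) = Rational(-1, 24) (Function('j')(u) = Pow(-24, -1) = Rational(-1, 24))
Add(Mul(-71, Pow(62, -1)), Mul(Function('j')(Function('z')(2)), Pow(415, -1))) = Add(Mul(-71, Pow(62, -1)), Mul(Rational(-1, 24), Pow(415, -1))) = Add(Mul(-71, Rational(1, 62)), Mul(Rational(-1, 24), Rational(1, 415))) = Add(Rational(-71, 62), Rational(-1, 9960)) = Rational(-353611, 308760)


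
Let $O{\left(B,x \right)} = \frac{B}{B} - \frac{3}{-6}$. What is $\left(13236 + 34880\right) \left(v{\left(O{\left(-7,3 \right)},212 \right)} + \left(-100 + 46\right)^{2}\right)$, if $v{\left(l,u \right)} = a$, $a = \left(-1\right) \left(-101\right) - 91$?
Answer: $140787416$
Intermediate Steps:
$O{\left(B,x \right)} = \frac{3}{2}$ ($O{\left(B,x \right)} = 1 - - \frac{1}{2} = 1 + \frac{1}{2} = \frac{3}{2}$)
$a = 10$ ($a = 101 - 91 = 10$)
$v{\left(l,u \right)} = 10$
$\left(13236 + 34880\right) \left(v{\left(O{\left(-7,3 \right)},212 \right)} + \left(-100 + 46\right)^{2}\right) = \left(13236 + 34880\right) \left(10 + \left(-100 + 46\right)^{2}\right) = 48116 \left(10 + \left(-54\right)^{2}\right) = 48116 \left(10 + 2916\right) = 48116 \cdot 2926 = 140787416$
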